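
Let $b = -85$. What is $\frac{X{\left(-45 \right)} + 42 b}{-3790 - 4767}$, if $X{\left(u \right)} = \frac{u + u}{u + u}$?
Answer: $\frac{83}{199} \approx 0.41709$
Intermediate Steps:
$X{\left(u \right)} = 1$ ($X{\left(u \right)} = \frac{2 u}{2 u} = 2 u \frac{1}{2 u} = 1$)
$\frac{X{\left(-45 \right)} + 42 b}{-3790 - 4767} = \frac{1 + 42 \left(-85\right)}{-3790 - 4767} = \frac{1 - 3570}{-8557} = \left(-3569\right) \left(- \frac{1}{8557}\right) = \frac{83}{199}$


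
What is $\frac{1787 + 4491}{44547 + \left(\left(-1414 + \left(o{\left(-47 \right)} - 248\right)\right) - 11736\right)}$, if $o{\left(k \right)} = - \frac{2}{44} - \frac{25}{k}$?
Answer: $\frac{6491452}{32208569} \approx 0.20154$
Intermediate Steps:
$o{\left(k \right)} = - \frac{1}{22} - \frac{25}{k}$ ($o{\left(k \right)} = \left(-2\right) \frac{1}{44} - \frac{25}{k} = - \frac{1}{22} - \frac{25}{k}$)
$\frac{1787 + 4491}{44547 + \left(\left(-1414 + \left(o{\left(-47 \right)} - 248\right)\right) - 11736\right)} = \frac{1787 + 4491}{44547 - \left(13398 - \frac{-550 - -47}{22 \left(-47\right)}\right)} = \frac{6278}{44547 - \left(13398 + \frac{-550 + 47}{1034}\right)} = \frac{6278}{44547 - \frac{13853029}{1034}} = \frac{6278}{\frac{32208569}{1034}} = 6278 \cdot \frac{1034}{32208569} = \frac{6491452}{32208569}$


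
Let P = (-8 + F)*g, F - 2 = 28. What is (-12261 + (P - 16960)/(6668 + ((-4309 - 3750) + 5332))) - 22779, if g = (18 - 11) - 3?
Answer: -138109512/3941 ≈ -35044.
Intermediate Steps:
F = 30 (F = 2 + 28 = 30)
g = 4 (g = 7 - 3 = 4)
P = 88 (P = (-8 + 30)*4 = 22*4 = 88)
(-12261 + (P - 16960)/(6668 + ((-4309 - 3750) + 5332))) - 22779 = (-12261 + (88 - 16960)/(6668 + ((-4309 - 3750) + 5332))) - 22779 = (-12261 - 16872/(6668 + (-8059 + 5332))) - 22779 = (-12261 - 16872/(6668 - 2727)) - 22779 = (-12261 - 16872/3941) - 22779 = -48337473/3941 - 22779 = -138109512/3941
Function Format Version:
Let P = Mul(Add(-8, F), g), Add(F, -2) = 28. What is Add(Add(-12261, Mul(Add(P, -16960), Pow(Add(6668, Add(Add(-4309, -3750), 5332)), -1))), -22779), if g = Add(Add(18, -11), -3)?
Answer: Rational(-138109512, 3941) ≈ -35044.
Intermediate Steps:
F = 30 (F = Add(2, 28) = 30)
g = 4 (g = Add(7, -3) = 4)
P = 88 (P = Mul(Add(-8, 30), 4) = Mul(22, 4) = 88)
Add(Add(-12261, Mul(Add(P, -16960), Pow(Add(6668, Add(Add(-4309, -3750), 5332)), -1))), -22779) = Add(Add(-12261, Mul(Add(88, -16960), Pow(Add(6668, Add(Add(-4309, -3750), 5332)), -1))), -22779) = Add(Add(-12261, Mul(-16872, Pow(Add(6668, Add(-8059, 5332)), -1))), -22779) = Add(Add(-12261, Mul(-16872, Pow(Add(6668, -2727), -1))), -22779) = Add(Add(-12261, Mul(-16872, Pow(3941, -1))), -22779) = Add(Add(-12261, Mul(-16872, Rational(1, 3941))), -22779) = Add(Add(-12261, Rational(-16872, 3941)), -22779) = Add(Rational(-48337473, 3941), -22779) = Rational(-138109512, 3941)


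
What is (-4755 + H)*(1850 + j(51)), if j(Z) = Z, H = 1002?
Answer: -7134453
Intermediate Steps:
(-4755 + H)*(1850 + j(51)) = (-4755 + 1002)*(1850 + 51) = -3753*1901 = -7134453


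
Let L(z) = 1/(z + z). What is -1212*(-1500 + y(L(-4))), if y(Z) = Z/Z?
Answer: 1816788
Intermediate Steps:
L(z) = 1/(2*z)
y(Z) = 1
-1212*(-1500 + y(L(-4))) = -1212*(-1500 + 1) = -1212*(-1499) = 1816788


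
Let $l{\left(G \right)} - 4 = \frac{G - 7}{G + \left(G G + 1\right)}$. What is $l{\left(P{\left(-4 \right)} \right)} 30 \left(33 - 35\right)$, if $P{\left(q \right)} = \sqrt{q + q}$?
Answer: $-300$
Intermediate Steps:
$P{\left(q \right)} = \sqrt{2} \sqrt{q}$ ($P{\left(q \right)} = \sqrt{2 q} = \sqrt{2} \sqrt{q}$)
$l{\left(G \right)} = 4 + \frac{-7 + G}{1 + G + G^{2}}$ ($l{\left(G \right)} = 4 + \frac{G - 7}{G + \left(G G + 1\right)} = 4 + \frac{-7 + G}{G + \left(G^{2} + 1\right)} = 4 + \frac{-7 + G}{G + \left(1 + G^{2}\right)} = 4 + \frac{-7 + G}{1 + G + G^{2}}$)
$l{\left(P{\left(-4 \right)} \right)} 30 \left(33 - 35\right) = \frac{-3 + 4 \left(\sqrt{2} \sqrt{-4}\right)^{2} + 5 \sqrt{2} \sqrt{-4}}{1 + \sqrt{2} \sqrt{-4} + \left(\sqrt{2} \sqrt{-4}\right)^{2}} \cdot 30 \left(33 - 35\right) = \frac{-3 + 4 \left(\sqrt{2} \cdot 2 i\right)^{2} + 5 \sqrt{2} \cdot 2 i}{1 + \sqrt{2} \cdot 2 i + \left(\sqrt{2} \cdot 2 i\right)^{2}} \cdot 30 \left(-2\right) = \frac{-3 + 4 \left(2 i \sqrt{2}\right)^{2} + 5 \cdot 2 i \sqrt{2}}{1 + 2 i \sqrt{2} + \left(2 i \sqrt{2}\right)^{2}} \cdot 30 \left(-2\right) = \frac{-3 + 4 \left(-8\right) + 10 i \sqrt{2}}{1 + 2 i \sqrt{2} - 8} \cdot 30 \left(-2\right) = \frac{-3 - 32 + 10 i \sqrt{2}}{-7 + 2 i \sqrt{2}} \cdot 30 \left(-2\right) = \frac{-35 + 10 i \sqrt{2}}{-7 + 2 i \sqrt{2}} \cdot 30 \left(-2\right) = \frac{30 \left(-35 + 10 i \sqrt{2}\right)}{-7 + 2 i \sqrt{2}} \left(-2\right) = - \frac{60 \left(-35 + 10 i \sqrt{2}\right)}{-7 + 2 i \sqrt{2}}$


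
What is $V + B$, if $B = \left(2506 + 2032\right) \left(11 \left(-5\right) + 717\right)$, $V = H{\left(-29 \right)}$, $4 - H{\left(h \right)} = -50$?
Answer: $3004210$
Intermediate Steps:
$H{\left(h \right)} = 54$ ($H{\left(h \right)} = 4 - -50 = 4 + 50 = 54$)
$V = 54$
$B = 3004156$ ($B = 4538 \left(-55 + 717\right) = 4538 \cdot 662 = 3004156$)
$V + B = 54 + 3004156 = 3004210$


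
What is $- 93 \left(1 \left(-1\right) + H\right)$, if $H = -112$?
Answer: $10509$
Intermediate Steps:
$- 93 \left(1 \left(-1\right) + H\right) = - 93 \left(1 \left(-1\right) - 112\right) = - 93 \left(-1 - 112\right) = \left(-93\right) \left(-113\right) = 10509$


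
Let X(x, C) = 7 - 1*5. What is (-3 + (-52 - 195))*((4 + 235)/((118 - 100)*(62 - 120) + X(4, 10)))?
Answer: 29875/521 ≈ 57.342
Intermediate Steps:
X(x, C) = 2 (X(x, C) = 7 - 5 = 2)
(-3 + (-52 - 195))*((4 + 235)/((118 - 100)*(62 - 120) + X(4, 10))) = (-3 + (-52 - 195))*((4 + 235)/((118 - 100)*(62 - 120) + 2)) = (-3 - 247)*(239/(18*(-58) + 2)) = -59750/(-1044 + 2) = -59750/(-1042) = -59750*(-1)/1042 = -250*(-239/1042) = 29875/521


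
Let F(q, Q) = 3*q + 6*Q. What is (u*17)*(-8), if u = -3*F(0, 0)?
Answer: 0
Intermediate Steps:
u = 0 (u = -3*(3*0 + 6*0) = -3*(0 + 0) = -3*0 = 0)
(u*17)*(-8) = (0*17)*(-8) = 0*(-8) = 0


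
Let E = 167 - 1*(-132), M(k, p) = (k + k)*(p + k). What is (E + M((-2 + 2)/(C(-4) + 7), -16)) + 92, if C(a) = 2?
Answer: 391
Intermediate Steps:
M(k, p) = 2*k*(k + p) (M(k, p) = (2*k)*(k + p) = 2*k*(k + p))
E = 299 (E = 167 + 132 = 299)
(E + M((-2 + 2)/(C(-4) + 7), -16)) + 92 = (299 + 2*((-2 + 2)/(2 + 7))*((-2 + 2)/(2 + 7) - 16)) + 92 = (299 + 2*(0/9)*(0/9 - 16)) + 92 = (299 + 2*(0*(1/9))*(0*(1/9) - 16)) + 92 = (299 + 2*0*(0 - 16)) + 92 = (299 + 2*0*(-16)) + 92 = (299 + 0) + 92 = 299 + 92 = 391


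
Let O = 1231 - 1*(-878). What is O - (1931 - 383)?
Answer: 561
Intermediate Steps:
O = 2109 (O = 1231 + 878 = 2109)
O - (1931 - 383) = 2109 - (1931 - 383) = 2109 - 1*1548 = 2109 - 1548 = 561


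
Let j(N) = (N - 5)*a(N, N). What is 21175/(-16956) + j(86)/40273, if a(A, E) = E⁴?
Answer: 75127217143001/682868988 ≈ 1.1002e+5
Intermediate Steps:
j(N) = N⁴*(-5 + N) (j(N) = (N - 5)*N⁴ = (-5 + N)*N⁴ = N⁴*(-5 + N))
21175/(-16956) + j(86)/40273 = 21175/(-16956) + (86⁴*(-5 + 86))/40273 = 21175*(-1/16956) + (54700816*81)*(1/40273) = -21175/16956 + 4430766096*(1/40273) = -21175/16956 + 4430766096/40273 = 75127217143001/682868988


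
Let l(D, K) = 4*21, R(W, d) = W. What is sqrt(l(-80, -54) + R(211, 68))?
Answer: sqrt(295) ≈ 17.176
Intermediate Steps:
l(D, K) = 84
sqrt(l(-80, -54) + R(211, 68)) = sqrt(84 + 211) = sqrt(295)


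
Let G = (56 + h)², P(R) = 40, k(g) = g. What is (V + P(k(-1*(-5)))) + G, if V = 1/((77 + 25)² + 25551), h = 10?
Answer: 158058181/35955 ≈ 4396.0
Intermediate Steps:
V = 1/35955 (V = 1/(102² + 25551) = 1/(10404 + 25551) = 1/35955 ≈ 2.7813e-5)
G = 4356 (G = (56 + 10)² = 66² = 4356)
(V + P(k(-1*(-5)))) + G = (1/35955 + 40) + 4356 = 1438201/35955 + 4356 = 158058181/35955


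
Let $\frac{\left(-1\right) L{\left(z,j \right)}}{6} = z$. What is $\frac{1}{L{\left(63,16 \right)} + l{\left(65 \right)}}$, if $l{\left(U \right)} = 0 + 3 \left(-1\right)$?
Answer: $- \frac{1}{381} \approx -0.0026247$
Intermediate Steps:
$l{\left(U \right)} = -3$ ($l{\left(U \right)} = 0 - 3 = -3$)
$L{\left(z,j \right)} = - 6 z$
$\frac{1}{L{\left(63,16 \right)} + l{\left(65 \right)}} = \frac{1}{\left(-6\right) 63 - 3} = \frac{1}{-378 - 3} = \frac{1}{-381} = - \frac{1}{381}$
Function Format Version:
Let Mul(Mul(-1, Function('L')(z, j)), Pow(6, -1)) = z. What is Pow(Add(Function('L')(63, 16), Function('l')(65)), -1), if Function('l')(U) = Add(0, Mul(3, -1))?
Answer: Rational(-1, 381) ≈ -0.0026247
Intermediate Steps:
Function('l')(U) = -3 (Function('l')(U) = Add(0, -3) = -3)
Function('L')(z, j) = Mul(-6, z)
Pow(Add(Function('L')(63, 16), Function('l')(65)), -1) = Pow(Add(Mul(-6, 63), -3), -1) = Pow(Add(-378, -3), -1) = Pow(-381, -1) = Rational(-1, 381)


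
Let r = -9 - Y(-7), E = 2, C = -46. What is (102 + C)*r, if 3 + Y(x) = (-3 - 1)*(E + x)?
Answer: -1456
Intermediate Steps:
Y(x) = -11 - 4*x (Y(x) = -3 + (-3 - 1)*(2 + x) = -3 - 4*(2 + x) = -3 + (-8 - 4*x) = -11 - 4*x)
r = -26 (r = -9 - (-11 - 4*(-7)) = -9 - (-11 + 28) = -9 - 1*17 = -9 - 17 = -26)
(102 + C)*r = (102 - 46)*(-26) = 56*(-26) = -1456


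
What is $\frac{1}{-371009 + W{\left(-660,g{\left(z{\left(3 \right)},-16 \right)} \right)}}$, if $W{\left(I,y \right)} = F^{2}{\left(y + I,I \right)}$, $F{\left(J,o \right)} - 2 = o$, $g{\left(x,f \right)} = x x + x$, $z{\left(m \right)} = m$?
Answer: $\frac{1}{61955} \approx 1.6141 \cdot 10^{-5}$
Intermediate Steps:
$g{\left(x,f \right)} = x + x^{2}$ ($g{\left(x,f \right)} = x^{2} + x = x + x^{2}$)
$F{\left(J,o \right)} = 2 + o$
$W{\left(I,y \right)} = \left(2 + I\right)^{2}$
$\frac{1}{-371009 + W{\left(-660,g{\left(z{\left(3 \right)},-16 \right)} \right)}} = \frac{1}{-371009 + \left(2 - 660\right)^{2}} = \frac{1}{-371009 + \left(-658\right)^{2}} = \frac{1}{-371009 + 432964} = \frac{1}{61955}$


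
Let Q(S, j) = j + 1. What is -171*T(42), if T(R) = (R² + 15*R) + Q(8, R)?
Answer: -416727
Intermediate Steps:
Q(S, j) = 1 + j
T(R) = 1 + R² + 16*R (T(R) = (R² + 15*R) + (1 + R) = 1 + R² + 16*R)
-171*T(42) = -171*(1 + 42² + 16*42) = -171*(1 + 1764 + 672) = -171*2437 = -416727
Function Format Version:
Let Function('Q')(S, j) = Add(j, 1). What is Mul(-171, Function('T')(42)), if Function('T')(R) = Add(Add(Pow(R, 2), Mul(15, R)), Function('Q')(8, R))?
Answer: -416727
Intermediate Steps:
Function('Q')(S, j) = Add(1, j)
Function('T')(R) = Add(1, Pow(R, 2), Mul(16, R)) (Function('T')(R) = Add(Add(Pow(R, 2), Mul(15, R)), Add(1, R)) = Add(1, Pow(R, 2), Mul(16, R)))
Mul(-171, Function('T')(42)) = Mul(-171, Add(1, Pow(42, 2), Mul(16, 42))) = Mul(-171, Add(1, 1764, 672)) = Mul(-171, 2437) = -416727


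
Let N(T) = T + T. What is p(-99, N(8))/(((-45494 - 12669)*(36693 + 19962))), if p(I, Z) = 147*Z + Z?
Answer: -2368/3295224765 ≈ -7.1862e-7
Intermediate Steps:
N(T) = 2*T
p(I, Z) = 148*Z
p(-99, N(8))/(((-45494 - 12669)*(36693 + 19962))) = (148*(2*8))/(((-45494 - 12669)*(36693 + 19962))) = (148*16)/((-58163*56655)) = 2368/(-3295224765) = 2368*(-1/3295224765) = -2368/3295224765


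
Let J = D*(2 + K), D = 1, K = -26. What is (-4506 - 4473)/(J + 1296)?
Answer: -2993/424 ≈ -7.0590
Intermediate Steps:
J = -24 (J = 1*(2 - 26) = 1*(-24) = -24)
(-4506 - 4473)/(J + 1296) = (-4506 - 4473)/(-24 + 1296) = -8979/1272 = -8979*1/1272 = -2993/424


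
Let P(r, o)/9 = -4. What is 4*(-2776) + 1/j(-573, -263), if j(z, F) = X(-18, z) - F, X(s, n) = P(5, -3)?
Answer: -2520607/227 ≈ -11104.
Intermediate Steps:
P(r, o) = -36 (P(r, o) = 9*(-4) = -36)
X(s, n) = -36
j(z, F) = -36 - F
4*(-2776) + 1/j(-573, -263) = 4*(-2776) + 1/(-36 - 1*(-263)) = -11104 + 1/(-36 + 263) = -11104 + 1/227 = -2520607/227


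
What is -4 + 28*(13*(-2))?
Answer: -732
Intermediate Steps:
-4 + 28*(13*(-2)) = -4 + 28*(-26) = -4 - 728 = -732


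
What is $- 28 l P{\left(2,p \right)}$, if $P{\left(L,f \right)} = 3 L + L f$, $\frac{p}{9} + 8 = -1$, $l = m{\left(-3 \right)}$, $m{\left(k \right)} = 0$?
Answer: $0$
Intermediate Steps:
$l = 0$
$p = -81$ ($p = -72 + 9 \left(-1\right) = -72 - 9 = -81$)
$- 28 l P{\left(2,p \right)} = \left(-28\right) 0 \cdot 2 \left(3 - 81\right) = 0 \cdot 2 \left(-78\right) = 0 \left(-156\right) = 0$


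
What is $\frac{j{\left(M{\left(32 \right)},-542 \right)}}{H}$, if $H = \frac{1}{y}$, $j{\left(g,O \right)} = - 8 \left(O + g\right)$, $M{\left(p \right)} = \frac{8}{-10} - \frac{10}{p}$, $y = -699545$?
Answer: $- \frac{6078906141}{2} \approx -3.0395 \cdot 10^{9}$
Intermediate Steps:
$M{\left(p \right)} = - \frac{4}{5} - \frac{10}{p}$ ($M{\left(p \right)} = 8 \left(- \frac{1}{10}\right) - \frac{10}{p} = - \frac{4}{5} - \frac{10}{p}$)
$j{\left(g,O \right)} = - 8 O - 8 g$
$H = - \frac{1}{699545}$ ($H = \frac{1}{-699545} = - \frac{1}{699545} \approx -1.4295 \cdot 10^{-6}$)
$\frac{j{\left(M{\left(32 \right)},-542 \right)}}{H} = \frac{\left(-8\right) \left(-542\right) - 8 \left(- \frac{4}{5} - \frac{10}{32}\right)}{- \frac{1}{699545}} = \left(4336 - 8 \left(- \frac{4}{5} - \frac{5}{16}\right)\right) \left(-699545\right) = \left(4336 - - \frac{89}{10}\right) \left(-699545\right) = \left(4336 + \frac{89}{10}\right) \left(-699545\right) = \frac{43449}{10} \left(-699545\right) = - \frac{6078906141}{2}$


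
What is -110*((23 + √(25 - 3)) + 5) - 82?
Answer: -3162 - 110*√22 ≈ -3677.9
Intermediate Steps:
-110*((23 + √(25 - 3)) + 5) - 82 = -110*((23 + √22) + 5) - 82 = -110*(28 + √22) - 82 = (-3080 - 110*√22) - 82 = -3162 - 110*√22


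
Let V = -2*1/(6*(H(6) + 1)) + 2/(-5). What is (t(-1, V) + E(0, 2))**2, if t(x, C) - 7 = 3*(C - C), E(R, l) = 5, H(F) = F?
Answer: 144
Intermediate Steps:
V = -47/105 (V = -2*1/(6*(6 + 1)) + 2/(-5) = -2/(7*6) + 2*(-1/5) = -2/42 - 2/5 = -2*1/42 - 2/5 = -1/21 - 2/5 = -47/105 ≈ -0.44762)
t(x, C) = 7 (t(x, C) = 7 + 3*(C - C) = 7 + 3*0 = 7 + 0 = 7)
(t(-1, V) + E(0, 2))**2 = (7 + 5)**2 = 12**2 = 144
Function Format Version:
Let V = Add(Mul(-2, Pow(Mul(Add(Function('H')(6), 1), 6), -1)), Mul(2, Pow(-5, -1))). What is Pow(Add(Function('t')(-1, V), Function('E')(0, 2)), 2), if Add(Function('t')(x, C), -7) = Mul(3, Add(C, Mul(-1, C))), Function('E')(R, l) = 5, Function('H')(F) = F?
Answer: 144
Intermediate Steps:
V = Rational(-47, 105) (V = Add(Mul(-2, Pow(Mul(Add(6, 1), 6), -1)), Mul(2, Pow(-5, -1))) = Add(Mul(-2, Pow(Mul(7, 6), -1)), Mul(2, Rational(-1, 5))) = Add(Mul(-2, Pow(42, -1)), Rational(-2, 5)) = Add(Mul(-2, Rational(1, 42)), Rational(-2, 5)) = Add(Rational(-1, 21), Rational(-2, 5)) = Rational(-47, 105) ≈ -0.44762)
Function('t')(x, C) = 7 (Function('t')(x, C) = Add(7, Mul(3, Add(C, Mul(-1, C)))) = Add(7, Mul(3, 0)) = Add(7, 0) = 7)
Pow(Add(Function('t')(-1, V), Function('E')(0, 2)), 2) = Pow(Add(7, 5), 2) = Pow(12, 2) = 144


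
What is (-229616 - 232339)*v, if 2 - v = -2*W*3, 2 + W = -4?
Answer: 15706470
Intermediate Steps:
W = -6 (W = -2 - 4 = -6)
v = -34 (v = 2 - (-2*(-6))*3 = 2 - 12*3 = 2 - 1*36 = 2 - 36 = -34)
(-229616 - 232339)*v = (-229616 - 232339)*(-34) = -461955*(-34) = 15706470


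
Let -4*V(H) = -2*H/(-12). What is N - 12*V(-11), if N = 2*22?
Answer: 77/2 ≈ 38.500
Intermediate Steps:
N = 44
V(H) = -H/24 (V(H) = -(-2*H)/(4*(-12)) = -(-2*H)*(-1)/(4*12) = -H/24)
N - 12*V(-11) = 44 - (-1)*(-11)/2 = 44 - 12*11/24 = 44 - 11/2 = 77/2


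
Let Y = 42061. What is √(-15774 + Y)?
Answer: √26287 ≈ 162.13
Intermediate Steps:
√(-15774 + Y) = √(-15774 + 42061) = √26287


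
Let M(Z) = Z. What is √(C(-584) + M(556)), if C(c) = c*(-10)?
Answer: 2*√1599 ≈ 79.975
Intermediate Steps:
C(c) = -10*c
√(C(-584) + M(556)) = √(-10*(-584) + 556) = √(5840 + 556) = √6396 = 2*√1599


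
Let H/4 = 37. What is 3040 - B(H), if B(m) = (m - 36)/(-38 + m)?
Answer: 167144/55 ≈ 3039.0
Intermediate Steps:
H = 148 (H = 4*37 = 148)
B(m) = (-36 + m)/(-38 + m)
3040 - B(H) = 3040 - (-36 + 148)/(-38 + 148) = 3040 - 112/110 = 3040 - 1*56/55 = 3040 - 56/55 = 167144/55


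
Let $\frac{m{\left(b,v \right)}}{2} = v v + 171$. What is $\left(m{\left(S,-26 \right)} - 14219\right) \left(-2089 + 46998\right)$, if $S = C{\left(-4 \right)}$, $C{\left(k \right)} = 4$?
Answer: $-562485225$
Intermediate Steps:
$S = 4$
$m{\left(b,v \right)} = 342 + 2 v^{2}$ ($m{\left(b,v \right)} = 2 \left(v v + 171\right) = 2 \left(v^{2} + 171\right) = 2 \left(171 + v^{2}\right) = 342 + 2 v^{2}$)
$\left(m{\left(S,-26 \right)} - 14219\right) \left(-2089 + 46998\right) = \left(\left(342 + 2 \left(-26\right)^{2}\right) - 14219\right) \left(-2089 + 46998\right) = \left(\left(342 + 2 \cdot 676\right) - 14219\right) 44909 = \left(\left(342 + 1352\right) - 14219\right) 44909 = \left(1694 - 14219\right) 44909 = \left(-12525\right) 44909 = -562485225$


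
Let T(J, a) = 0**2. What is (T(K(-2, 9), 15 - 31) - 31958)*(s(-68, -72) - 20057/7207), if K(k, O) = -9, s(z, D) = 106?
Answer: -23773076830/7207 ≈ -3.2986e+6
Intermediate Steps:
T(J, a) = 0
(T(K(-2, 9), 15 - 31) - 31958)*(s(-68, -72) - 20057/7207) = (0 - 31958)*(106 - 20057/7207) = -31958*(106 - 20057*1/7207) = -31958*(106 - 20057/7207) = -31958*743885/7207 = -23773076830/7207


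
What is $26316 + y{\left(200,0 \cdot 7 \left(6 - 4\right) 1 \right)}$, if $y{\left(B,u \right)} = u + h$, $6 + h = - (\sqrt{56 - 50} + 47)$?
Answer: $26263 - \sqrt{6} \approx 26261.0$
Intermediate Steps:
$h = -53 - \sqrt{6}$ ($h = -6 - \left(\sqrt{56 - 50} + 47\right) = -6 - \left(\sqrt{6} + 47\right) = -6 - \left(47 + \sqrt{6}\right) = -53 - \sqrt{6} \approx -55.449$)
$y{\left(B,u \right)} = -53 + u - \sqrt{6}$ ($y{\left(B,u \right)} = u - \left(53 + \sqrt{6}\right) = -53 + u - \sqrt{6}$)
$26316 + y{\left(200,0 \cdot 7 \left(6 - 4\right) 1 \right)} = 26316 - \left(53 + \sqrt{6} - 0 \cdot 7 \left(6 - 4\right) 1\right) = 26316 - \left(53 + \sqrt{6}\right) = 26263 - \sqrt{6}$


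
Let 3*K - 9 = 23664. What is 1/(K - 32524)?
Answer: -1/24633 ≈ -4.0596e-5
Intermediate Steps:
K = 7891 (K = 3 + (1/3)*23664 = 3 + 7888 = 7891)
1/(K - 32524) = 1/(7891 - 32524) = 1/(-24633) = -1/24633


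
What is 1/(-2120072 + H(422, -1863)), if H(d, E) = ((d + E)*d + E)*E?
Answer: 1/1134244723 ≈ 8.8164e-10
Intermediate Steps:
H(d, E) = E*(E + d*(E + d)) (H(d, E) = ((E + d)*d + E)*E = (d*(E + d) + E)*E = (E + d*(E + d))*E = E*(E + d*(E + d)))
1/(-2120072 + H(422, -1863)) = 1/(-2120072 - 1863*(-1863 + 422² - 1863*422)) = 1/(-2120072 - 1863*(-1863 + 178084 - 786186)) = 1/(-2120072 - 1863*(-609965)) = 1/(-2120072 + 1136364795) = 1/1134244723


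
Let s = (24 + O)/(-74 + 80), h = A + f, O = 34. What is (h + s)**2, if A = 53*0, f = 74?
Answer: 63001/9 ≈ 7000.1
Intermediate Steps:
A = 0
h = 74 (h = 0 + 74 = 74)
s = 29/3 (s = (24 + 34)/(-74 + 80) = 58/6 = 58*(1/6) = 29/3 ≈ 9.6667)
(h + s)**2 = (74 + 29/3)**2 = (251/3)**2 = 63001/9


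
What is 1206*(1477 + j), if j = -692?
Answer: 946710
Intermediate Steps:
1206*(1477 + j) = 1206*(1477 - 692) = 1206*785 = 946710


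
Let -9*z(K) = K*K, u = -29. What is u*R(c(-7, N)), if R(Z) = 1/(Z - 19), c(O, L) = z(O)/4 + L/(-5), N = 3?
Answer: 5220/3773 ≈ 1.3835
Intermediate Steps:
z(K) = -K²/9 (z(K) = -K*K/9 = -K²/9)
c(O, L) = -L/5 - O²/36 (c(O, L) = -O²/9/4 + L/(-5) = -O²/9*(¼) + L*(-⅕) = -O²/36 - L/5 = -L/5 - O²/36)
R(Z) = 1/(-19 + Z)
u*R(c(-7, N)) = -29/(-19 + (-⅕*3 - 1/36*(-7)²)) = -29/(-19 + (-⅗ - 1/36*49)) = -29/(-19 + (-⅗ - 49/36)) = -29/(-19 - 353/180) = -29/(-3773/180) = -29*(-180/3773) = 5220/3773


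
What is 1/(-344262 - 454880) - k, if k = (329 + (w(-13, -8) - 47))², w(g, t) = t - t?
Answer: -63550968409/799142 ≈ -79524.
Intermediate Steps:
w(g, t) = 0
k = 79524 (k = (329 + (0 - 47))² = (329 - 47)² = 282² = 79524)
1/(-344262 - 454880) - k = 1/(-344262 - 454880) - 1*79524 = 1/(-799142) - 79524 = -1/799142 - 79524 = -63550968409/799142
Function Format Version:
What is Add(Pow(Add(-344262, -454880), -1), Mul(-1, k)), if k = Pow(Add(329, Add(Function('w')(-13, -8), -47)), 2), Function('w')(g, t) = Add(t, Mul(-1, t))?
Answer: Rational(-63550968409, 799142) ≈ -79524.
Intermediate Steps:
Function('w')(g, t) = 0
k = 79524 (k = Pow(Add(329, Add(0, -47)), 2) = Pow(Add(329, -47), 2) = Pow(282, 2) = 79524)
Add(Pow(Add(-344262, -454880), -1), Mul(-1, k)) = Add(Pow(Add(-344262, -454880), -1), Mul(-1, 79524)) = Add(Pow(-799142, -1), -79524) = Add(Rational(-1, 799142), -79524) = Rational(-63550968409, 799142)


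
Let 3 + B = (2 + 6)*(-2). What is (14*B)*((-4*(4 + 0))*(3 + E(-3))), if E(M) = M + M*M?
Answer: 38304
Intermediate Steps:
E(M) = M + M²
B = -19 (B = -3 + (2 + 6)*(-2) = -3 + 8*(-2) = -3 - 16 = -19)
(14*B)*((-4*(4 + 0))*(3 + E(-3))) = (14*(-19))*((-4*(4 + 0))*(3 - 3*(1 - 3))) = -266*(-4*4)*(3 - 3*(-2)) = -(-4256)*(3 + 6) = -(-4256)*9 = -266*(-144) = 38304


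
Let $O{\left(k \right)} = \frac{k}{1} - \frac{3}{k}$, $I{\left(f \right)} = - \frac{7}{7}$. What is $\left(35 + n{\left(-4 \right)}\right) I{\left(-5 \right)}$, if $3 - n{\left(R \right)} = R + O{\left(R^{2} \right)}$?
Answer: $- \frac{419}{16} \approx -26.188$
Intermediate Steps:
$I{\left(f \right)} = -1$ ($I{\left(f \right)} = \left(-7\right) \frac{1}{7} = -1$)
$O{\left(k \right)} = k - \frac{3}{k}$ ($O{\left(k \right)} = k 1 - \frac{3}{k} = k - \frac{3}{k}$)
$n{\left(R \right)} = 3 - R - R^{2} + \frac{3}{R^{2}}$ ($n{\left(R \right)} = 3 - \left(R + \left(R^{2} - \frac{3}{R^{2}}\right)\right) = 3 - \left(R + R^{2} - \frac{3}{R^{2}}\right) = 3 - R - R^{2} + \frac{3}{R^{2}}$)
$\left(35 + n{\left(-4 \right)}\right) I{\left(-5 \right)} = \left(35 + \left(3 - -4 - \left(-4\right)^{2} + \frac{3}{16}\right)\right) \left(-1\right) = \left(35 + \left(3 + 4 - 16 + 3 \cdot \frac{1}{16}\right)\right) \left(-1\right) = \left(35 + \left(3 + 4 - 16 + \frac{3}{16}\right)\right) \left(-1\right) = \left(35 - \frac{141}{16}\right) \left(-1\right) = \frac{419}{16} \left(-1\right) = - \frac{419}{16}$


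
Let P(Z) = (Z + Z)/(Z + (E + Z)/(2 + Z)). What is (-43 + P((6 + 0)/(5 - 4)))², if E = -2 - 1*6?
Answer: 885481/529 ≈ 1673.9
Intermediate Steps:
E = -8 (E = -2 - 6 = -8)
P(Z) = 2*Z/(Z + (-8 + Z)/(2 + Z)) (P(Z) = (Z + Z)/(Z + (-8 + Z)/(2 + Z)) = (2*Z)/(Z + (-8 + Z)/(2 + Z)) = 2*Z/(Z + (-8 + Z)/(2 + Z)))
(-43 + P((6 + 0)/(5 - 4)))² = (-43 + 2*((6 + 0)/(5 - 4))*(2 + (6 + 0)/(5 - 4))/(-8 + ((6 + 0)/(5 - 4))² + 3*((6 + 0)/(5 - 4))))² = (-43 + 2*(6/1)*(2 + 6/1)/(-8 + (6/1)² + 3*(6/1)))² = (-43 + 2*(6*1)*(2 + 6*1)/(-8 + (6*1)² + 3*(6*1)))² = (-43 + 2*6*(2 + 6)/(-8 + 6² + 3*6))² = (-43 + 2*6*8/(-8 + 36 + 18))² = (-43 + 2*6*8/46)² = (-43 + 2*6*(1/46)*8)² = (-43 + 48/23)² = (-941/23)² = 885481/529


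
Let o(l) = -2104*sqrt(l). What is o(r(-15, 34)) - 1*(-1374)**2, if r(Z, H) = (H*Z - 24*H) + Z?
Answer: -1887876 - 6312*I*sqrt(149) ≈ -1.8879e+6 - 77048.0*I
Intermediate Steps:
r(Z, H) = Z - 24*H + H*Z (r(Z, H) = (-24*H + H*Z) + Z = Z - 24*H + H*Z)
o(r(-15, 34)) - 1*(-1374)**2 = -2104*sqrt(-15 - 24*34 + 34*(-15)) - 1*(-1374)**2 = -2104*sqrt(-15 - 816 - 510) - 1*1887876 = -6312*I*sqrt(149) - 1887876 = -1887876 - 6312*I*sqrt(149)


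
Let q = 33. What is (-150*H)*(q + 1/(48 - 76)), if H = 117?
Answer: -8099325/14 ≈ -5.7852e+5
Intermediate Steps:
(-150*H)*(q + 1/(48 - 76)) = (-150*117)*(33 + 1/(48 - 76)) = -17550*(33 + 1/(-28)) = -17550*(33 - 1/28) = -17550*923/28 = -8099325/14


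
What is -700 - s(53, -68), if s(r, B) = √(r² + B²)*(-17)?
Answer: -700 + 17*√7433 ≈ 765.65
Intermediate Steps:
s(r, B) = -17*√(B² + r²) (s(r, B) = √(B² + r²)*(-17) = -17*√(B² + r²))
-700 - s(53, -68) = -700 - (-17)*√((-68)² + 53²) = -700 - (-17)*√(4624 + 2809) = -700 - (-17)*√7433 = -700 + 17*√7433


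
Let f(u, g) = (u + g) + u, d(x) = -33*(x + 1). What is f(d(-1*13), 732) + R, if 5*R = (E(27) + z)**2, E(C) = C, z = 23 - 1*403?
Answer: 132229/5 ≈ 26446.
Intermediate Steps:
z = -380 (z = 23 - 403 = -380)
d(x) = -33 - 33*x (d(x) = -33*(1 + x) = -33 - 33*x)
f(u, g) = g + 2*u (f(u, g) = (g + u) + u = g + 2*u)
R = 124609/5 (R = (27 - 380)**2/5 = (1/5)*(-353)**2 = (1/5)*124609 = 124609/5 ≈ 24922.)
f(d(-1*13), 732) + R = (732 + 2*(-33 - (-33)*13)) + 124609/5 = (732 + 2*(-33 - 33*(-13))) + 124609/5 = (732 + 2*(-33 + 429)) + 124609/5 = (732 + 2*396) + 124609/5 = (732 + 792) + 124609/5 = 1524 + 124609/5 = 132229/5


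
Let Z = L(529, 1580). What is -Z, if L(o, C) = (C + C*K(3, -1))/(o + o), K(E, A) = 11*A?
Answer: 7900/529 ≈ 14.934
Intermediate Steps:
L(o, C) = -5*C/o (L(o, C) = (C + C*(11*(-1)))/(o + o) = (C + C*(-11))/((2*o)) = (C - 11*C)*(1/(2*o)) = (-10*C)*(1/(2*o)) = -5*C/o)
Z = -7900/529 (Z = -5*1580/529 = -5*1580*1/529 = -7900/529 ≈ -14.934)
-Z = -1*(-7900/529) = 7900/529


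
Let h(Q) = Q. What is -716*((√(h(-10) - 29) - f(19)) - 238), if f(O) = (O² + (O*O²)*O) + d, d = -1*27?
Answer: 93719388 - 716*I*√39 ≈ 9.3719e+7 - 4471.4*I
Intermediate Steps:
d = -27
f(O) = -27 + O² + O⁴ (f(O) = (O² + (O*O²)*O) - 27 = (O² + O³*O) - 27 = (O² + O⁴) - 27 = -27 + O² + O⁴)
-716*((√(h(-10) - 29) - f(19)) - 238) = -716*((√(-10 - 29) - (-27 + 19² + 19⁴)) - 238) = -716*((√(-39) - (-27 + 361 + 130321)) - 238) = -716*((I*√39 - 1*130655) - 238) = -716*((I*√39 - 130655) - 238) = -716*((-130655 + I*√39) - 238) = -716*(-130893 + I*√39) = 93719388 - 716*I*√39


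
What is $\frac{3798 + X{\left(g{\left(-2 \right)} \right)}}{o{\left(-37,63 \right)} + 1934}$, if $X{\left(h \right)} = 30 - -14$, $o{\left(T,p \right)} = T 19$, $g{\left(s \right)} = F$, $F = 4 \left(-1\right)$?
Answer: $\frac{3842}{1231} \approx 3.121$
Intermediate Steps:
$F = -4$
$g{\left(s \right)} = -4$
$o{\left(T,p \right)} = 19 T$
$X{\left(h \right)} = 44$ ($X{\left(h \right)} = 30 + 14 = 44$)
$\frac{3798 + X{\left(g{\left(-2 \right)} \right)}}{o{\left(-37,63 \right)} + 1934} = \frac{3798 + 44}{19 \left(-37\right) + 1934} = \frac{3842}{-703 + 1934} = \frac{3842}{1231}$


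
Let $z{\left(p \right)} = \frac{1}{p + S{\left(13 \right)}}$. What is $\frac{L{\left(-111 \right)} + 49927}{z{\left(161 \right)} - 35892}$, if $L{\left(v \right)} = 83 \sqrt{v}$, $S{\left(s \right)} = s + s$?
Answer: $- \frac{9336349}{6711803} - \frac{15521 i \sqrt{111}}{6711803} \approx -1.391 - 0.024364 i$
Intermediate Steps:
$S{\left(s \right)} = 2 s$
$z{\left(p \right)} = \frac{1}{26 + p}$ ($z{\left(p \right)} = \frac{1}{p + 2 \cdot 13} = \frac{1}{p + 26} = \frac{1}{26 + p}$)
$\frac{L{\left(-111 \right)} + 49927}{z{\left(161 \right)} - 35892} = \frac{83 \sqrt{-111} + 49927}{\frac{1}{26 + 161} - 35892} = \frac{83 i \sqrt{111} + 49927}{\frac{1}{187} - 35892} = \frac{49927 + 83 i \sqrt{111}}{- \frac{6711803}{187}} = \left(49927 + 83 i \sqrt{111}\right) \left(- \frac{187}{6711803}\right) = - \frac{9336349}{6711803} - \frac{15521 i \sqrt{111}}{6711803}$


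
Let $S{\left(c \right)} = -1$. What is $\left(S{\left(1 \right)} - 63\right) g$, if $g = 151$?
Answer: $-9664$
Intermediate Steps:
$\left(S{\left(1 \right)} - 63\right) g = \left(-1 - 63\right) 151 = \left(-64\right) 151 = -9664$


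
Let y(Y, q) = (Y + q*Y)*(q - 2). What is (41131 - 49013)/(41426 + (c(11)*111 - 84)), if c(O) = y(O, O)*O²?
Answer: -3941/7998685 ≈ -0.00049271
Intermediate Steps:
y(Y, q) = (-2 + q)*(Y + Y*q) (y(Y, q) = (Y + Y*q)*(-2 + q) = (-2 + q)*(Y + Y*q))
c(O) = O³*(-2 + O² - O) (c(O) = (O*(-2 + O² - O))*O² = O³*(-2 + O² - O))
(41131 - 49013)/(41426 + (c(11)*111 - 84)) = (41131 - 49013)/(41426 + ((11³*(-2 + 11² - 1*11))*111 - 84)) = -7882/(41426 + ((1331*(-2 + 121 - 11))*111 - 84)) = -7882/(41426 + ((1331*108)*111 - 84)) = -7882/(41426 + (143748*111 - 84)) = -7882/(41426 + (15956028 - 84)) = -7882/(41426 + 15955944) = -7882/15997370 = -7882*1/15997370 = -3941/7998685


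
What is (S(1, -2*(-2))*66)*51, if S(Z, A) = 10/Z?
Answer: 33660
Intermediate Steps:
(S(1, -2*(-2))*66)*51 = ((10/1)*66)*51 = ((10*1)*66)*51 = (10*66)*51 = 660*51 = 33660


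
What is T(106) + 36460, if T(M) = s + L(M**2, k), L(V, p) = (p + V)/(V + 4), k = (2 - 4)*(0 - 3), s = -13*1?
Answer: 204837761/5620 ≈ 36448.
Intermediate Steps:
s = -13
k = 6 (k = -2*(-3) = 6)
L(V, p) = (V + p)/(4 + V)
T(M) = -13 + (6 + M**2)/(4 + M**2) (T(M) = -13 + (M**2 + 6)/(4 + M**2) = -13 + (6 + M**2)/(4 + M**2))
T(106) + 36460 = 2*(-23 - 6*106**2)/(4 + 106**2) + 36460 = 2*(-23 - 6*11236)/(4 + 11236) + 36460 = 2*(-23 - 67416)/11240 + 36460 = 2*(1/11240)*(-67439) + 36460 = -67439/5620 + 36460 = 204837761/5620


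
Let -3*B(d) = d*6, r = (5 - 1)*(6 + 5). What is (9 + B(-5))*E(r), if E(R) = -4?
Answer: -76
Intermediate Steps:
r = 44 (r = 4*11 = 44)
B(d) = -2*d (B(d) = -d*6/3 = -2*d)
(9 + B(-5))*E(r) = (9 - 2*(-5))*(-4) = (9 + 10)*(-4) = 19*(-4) = -76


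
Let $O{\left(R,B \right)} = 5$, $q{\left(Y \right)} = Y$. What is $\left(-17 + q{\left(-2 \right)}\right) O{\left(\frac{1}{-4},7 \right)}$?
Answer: $-95$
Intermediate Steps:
$\left(-17 + q{\left(-2 \right)}\right) O{\left(\frac{1}{-4},7 \right)} = \left(-17 - 2\right) 5 = \left(-19\right) 5 = -95$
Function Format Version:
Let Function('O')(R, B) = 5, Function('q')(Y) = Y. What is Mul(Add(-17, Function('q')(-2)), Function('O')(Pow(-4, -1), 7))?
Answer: -95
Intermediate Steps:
Mul(Add(-17, Function('q')(-2)), Function('O')(Pow(-4, -1), 7)) = Mul(Add(-17, -2), 5) = Mul(-19, 5) = -95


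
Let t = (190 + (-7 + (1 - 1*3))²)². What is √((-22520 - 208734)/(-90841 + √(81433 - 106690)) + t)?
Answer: √((6671685135 - 73441*I*√25257)/(90841 - I*√25257)) ≈ 271.0 + 0.e-5*I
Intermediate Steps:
t = 73441 (t = (190 + (-7 + (1 - 3))²)² = (190 + (-7 - 2)²)² = (190 + (-9)²)² = (190 + 81)² = 271² = 73441)
√((-22520 - 208734)/(-90841 + √(81433 - 106690)) + t) = √((-22520 - 208734)/(-90841 + √(81433 - 106690)) + 73441) = √(-231254/(-90841 + √(-25257)) + 73441) = √(-231254/(-90841 + I*√25257) + 73441) = √(73441 - 231254/(-90841 + I*√25257))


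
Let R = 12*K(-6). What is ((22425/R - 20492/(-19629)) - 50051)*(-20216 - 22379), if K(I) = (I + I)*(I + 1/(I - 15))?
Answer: 84988605104966605/39886128 ≈ 2.1308e+9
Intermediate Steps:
K(I) = 2*I*(I + 1/(-15 + I)) (K(I) = (2*I)*(I + 1/(-15 + I)) = 2*I*(I + 1/(-15 + I)))
R = 6096/7 (R = 12*(2*(-6)*(1 + (-6)² - 15*(-6))/(-15 - 6)) = 12*(2*(-6)*(1 + 36 + 90)/(-21)) = 12*(2*(-6)*(-1/21)*127) = 12*(508/7) = 6096/7 ≈ 870.86)
((22425/R - 20492/(-19629)) - 50051)*(-20216 - 22379) = ((22425/(6096/7) - 20492/(-19629)) - 50051)*(-20216 - 22379) = ((22425*(7/6096) - 20492*(-1/19629)) - 50051)*(-42595) = ((52325/2032 + 20492/19629) - 50051)*(-42595) = (1068727169/39886128 - 50051)*(-42595) = -1995271865359/39886128*(-42595) = 84988605104966605/39886128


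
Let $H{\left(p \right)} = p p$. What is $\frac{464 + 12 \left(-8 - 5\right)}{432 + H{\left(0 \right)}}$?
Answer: $\frac{77}{108} \approx 0.71296$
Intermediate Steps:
$H{\left(p \right)} = p^{2}$
$\frac{464 + 12 \left(-8 - 5\right)}{432 + H{\left(0 \right)}} = \frac{464 + 12 \left(-8 - 5\right)}{432 + 0^{2}} = \frac{464 + 12 \left(-13\right)}{432 + 0} = \frac{464 - 156}{432} = 308 \cdot \frac{1}{432} = \frac{77}{108}$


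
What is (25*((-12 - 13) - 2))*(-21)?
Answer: 14175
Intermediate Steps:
(25*((-12 - 13) - 2))*(-21) = (25*(-25 - 2))*(-21) = (25*(-27))*(-21) = -675*(-21) = 14175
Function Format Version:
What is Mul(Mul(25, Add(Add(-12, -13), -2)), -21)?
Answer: 14175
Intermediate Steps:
Mul(Mul(25, Add(Add(-12, -13), -2)), -21) = Mul(Mul(25, Add(-25, -2)), -21) = Mul(Mul(25, -27), -21) = Mul(-675, -21) = 14175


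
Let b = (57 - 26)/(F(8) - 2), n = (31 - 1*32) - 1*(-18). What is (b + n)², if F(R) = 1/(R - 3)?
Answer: 4/81 ≈ 0.049383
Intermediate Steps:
F(R) = 1/(-3 + R)
n = 17 (n = (31 - 32) + 18 = -1 + 18 = 17)
b = -155/9 (b = (57 - 26)/(1/(-3 + 8) - 2) = 31/(1/5 - 2) = 31/(⅕ - 2) = 31/(-9/5) = 31*(-5/9) = -155/9 ≈ -17.222)
(b + n)² = (-155/9 + 17)² = (-2/9)² = 4/81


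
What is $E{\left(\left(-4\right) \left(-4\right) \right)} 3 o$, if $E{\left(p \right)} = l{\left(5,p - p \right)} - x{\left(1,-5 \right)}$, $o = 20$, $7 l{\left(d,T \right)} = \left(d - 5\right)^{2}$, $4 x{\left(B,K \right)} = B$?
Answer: $-15$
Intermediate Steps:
$x{\left(B,K \right)} = \frac{B}{4}$
$l{\left(d,T \right)} = \frac{\left(-5 + d\right)^{2}}{7}$ ($l{\left(d,T \right)} = \frac{\left(d - 5\right)^{2}}{7} = \frac{\left(-5 + d\right)^{2}}{7}$)
$E{\left(p \right)} = - \frac{1}{4}$ ($E{\left(p \right)} = \frac{\left(-5 + 5\right)^{2}}{7} - \frac{1}{4} \cdot 1 = \frac{0^{2}}{7} - \frac{1}{4} = \frac{1}{7} \cdot 0 - \frac{1}{4} = 0 - \frac{1}{4} = - \frac{1}{4}$)
$E{\left(\left(-4\right) \left(-4\right) \right)} 3 o = \left(- \frac{1}{4}\right) 3 \cdot 20 = \left(- \frac{3}{4}\right) 20 = -15$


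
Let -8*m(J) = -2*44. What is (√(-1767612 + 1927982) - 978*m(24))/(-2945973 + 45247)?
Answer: 5379/1450363 - √160370/2900726 ≈ 0.0035707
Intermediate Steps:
m(J) = 11 (m(J) = -(-1)*44/4 = -⅛*(-88) = 11)
(√(-1767612 + 1927982) - 978*m(24))/(-2945973 + 45247) = (√(-1767612 + 1927982) - 978*11)/(-2945973 + 45247) = (√160370 - 10758)/(-2900726) = (-10758 + √160370)*(-1/2900726) = 5379/1450363 - √160370/2900726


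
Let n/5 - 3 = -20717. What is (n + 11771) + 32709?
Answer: -59090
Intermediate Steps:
n = -103570 (n = 15 + 5*(-20717) = 15 - 103585 = -103570)
(n + 11771) + 32709 = (-103570 + 11771) + 32709 = -91799 + 32709 = -59090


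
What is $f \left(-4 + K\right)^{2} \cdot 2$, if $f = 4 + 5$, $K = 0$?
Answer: $288$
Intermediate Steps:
$f = 9$
$f \left(-4 + K\right)^{2} \cdot 2 = 9 \left(-4 + 0\right)^{2} \cdot 2 = 9 \left(-4\right)^{2} \cdot 2 = 9 \cdot 16 \cdot 2 = 144 \cdot 2 = 288$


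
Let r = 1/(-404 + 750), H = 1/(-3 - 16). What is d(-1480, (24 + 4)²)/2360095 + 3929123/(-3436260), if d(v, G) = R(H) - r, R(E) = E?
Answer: -6096138397014209/5331448289385780 ≈ -1.1434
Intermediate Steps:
H = -1/19 (H = 1/(-19) = -1/19 ≈ -0.052632)
r = 1/346 ≈ 0.0028902
d(v, G) = -365/6574 (d(v, G) = -1/19 - 1*1/346 = -1/19 - 1/346 = -365/6574)
d(-1480, (24 + 4)²)/2360095 + 3929123/(-3436260) = -365/6574/2360095 + 3929123/(-3436260) = -365/6574*1/2360095 + 3929123*(-1/3436260) = -73/3103052906 - 3929123/3436260 = -6096138397014209/5331448289385780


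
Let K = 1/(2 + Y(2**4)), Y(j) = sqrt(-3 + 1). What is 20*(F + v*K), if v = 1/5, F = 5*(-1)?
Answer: 4*(-25*sqrt(2) + 49*I)/(sqrt(2) - 2*I) ≈ -98.667 - 0.94281*I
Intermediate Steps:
F = -5
Y(j) = I*sqrt(2) (Y(j) = sqrt(-2) = I*sqrt(2))
K = 1/(2 + I*sqrt(2)) ≈ 0.33333 - 0.2357*I
v = 1/5 (v = 1*(1/5) = 1/5 ≈ 0.20000)
20*(F + v*K) = 20*(-5 + (1/3 - I*sqrt(2)/6)/5) = 20*(-5 + (1/15 - I*sqrt(2)/30)) = 20*(-74/15 - I*sqrt(2)/30) = -296/3 - 2*I*sqrt(2)/3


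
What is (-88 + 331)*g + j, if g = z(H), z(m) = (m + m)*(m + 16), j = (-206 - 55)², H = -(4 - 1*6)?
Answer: 85617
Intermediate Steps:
H = 2 (H = -(4 - 6) = -1*(-2) = 2)
j = 68121 (j = (-261)² = 68121)
z(m) = 2*m*(16 + m) (z(m) = (2*m)*(16 + m) = 2*m*(16 + m))
g = 72 (g = 2*2*(16 + 2) = 2*2*18 = 72)
(-88 + 331)*g + j = (-88 + 331)*72 + 68121 = 243*72 + 68121 = 17496 + 68121 = 85617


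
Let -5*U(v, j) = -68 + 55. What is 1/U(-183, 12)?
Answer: 5/13 ≈ 0.38462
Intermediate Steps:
U(v, j) = 13/5 (U(v, j) = -(-68 + 55)/5 = -⅕*(-13) = 13/5)
1/U(-183, 12) = 1/(13/5) = 5/13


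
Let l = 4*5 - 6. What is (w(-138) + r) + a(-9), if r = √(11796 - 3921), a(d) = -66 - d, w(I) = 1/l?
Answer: -797/14 + 15*√35 ≈ 31.813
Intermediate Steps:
l = 14 (l = 20 - 6 = 14)
w(I) = 1/14
r = 15*√35 (r = √7875 = 15*√35 ≈ 88.741)
(w(-138) + r) + a(-9) = (1/14 + 15*√35) + (-66 - 1*(-9)) = (1/14 + 15*√35) + (-66 + 9) = (1/14 + 15*√35) - 57 = -797/14 + 15*√35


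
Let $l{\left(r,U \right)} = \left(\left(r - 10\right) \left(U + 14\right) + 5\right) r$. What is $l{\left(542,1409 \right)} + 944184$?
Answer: $411260406$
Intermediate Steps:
$l{\left(r,U \right)} = r \left(5 + \left(-10 + r\right) \left(14 + U\right)\right)$ ($l{\left(r,U \right)} = \left(\left(-10 + r\right) \left(14 + U\right) + 5\right) r = \left(5 + \left(-10 + r\right) \left(14 + U\right)\right) r = r \left(5 + \left(-10 + r\right) \left(14 + U\right)\right)$)
$l{\left(542,1409 \right)} + 944184 = 542 \left(-135 - 14090 + 14 \cdot 542 + 1409 \cdot 542\right) + 944184 = 542 \left(-135 - 14090 + 7588 + 763678\right) + 944184 = 542 \cdot 757041 + 944184 = 410316222 + 944184 = 411260406$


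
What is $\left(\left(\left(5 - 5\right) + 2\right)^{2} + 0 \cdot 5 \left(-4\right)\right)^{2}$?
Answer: $16$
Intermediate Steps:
$\left(\left(\left(5 - 5\right) + 2\right)^{2} + 0 \cdot 5 \left(-4\right)\right)^{2} = \left(\left(0 + 2\right)^{2} + 0 \left(-4\right)\right)^{2} = \left(2^{2} + 0\right)^{2} = \left(4 + 0\right)^{2} = 4^{2} = 16$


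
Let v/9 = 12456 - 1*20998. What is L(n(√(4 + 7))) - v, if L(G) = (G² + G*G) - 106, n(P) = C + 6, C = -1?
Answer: 76822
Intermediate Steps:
n(P) = 5 (n(P) = -1 + 6 = 5)
L(G) = -106 + 2*G² (L(G) = (G² + G²) - 106 = 2*G² - 106 = -106 + 2*G²)
v = -76878 (v = 9*(12456 - 1*20998) = 9*(12456 - 20998) = 9*(-8542) = -76878)
L(n(√(4 + 7))) - v = (-106 + 2*5²) - 1*(-76878) = (-106 + 2*25) + 76878 = (-106 + 50) + 76878 = -56 + 76878 = 76822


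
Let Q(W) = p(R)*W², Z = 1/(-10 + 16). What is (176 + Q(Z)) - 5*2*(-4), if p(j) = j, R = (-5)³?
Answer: 7651/36 ≈ 212.53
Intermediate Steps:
R = -125
Z = ⅙ (Z = 1/6 = ⅙ ≈ 0.16667)
Q(W) = -125*W²
(176 + Q(Z)) - 5*2*(-4) = (176 - 125*(⅙)²) - 5*2*(-4) = (176 - 125*1/36) - 10*(-4) = (176 - 125/36) + 40 = 6211/36 + 40 = 7651/36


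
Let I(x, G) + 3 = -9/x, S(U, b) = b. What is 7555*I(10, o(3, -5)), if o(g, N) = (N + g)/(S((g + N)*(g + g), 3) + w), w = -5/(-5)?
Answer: -58929/2 ≈ -29465.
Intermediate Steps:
w = 1 (w = -5*(-⅕) = 1)
o(g, N) = N/4 + g/4 (o(g, N) = (N + g)/(3 + 1) = (N + g)/4 = (N + g)*(¼) = N/4 + g/4)
I(x, G) = -3 - 9/x
7555*I(10, o(3, -5)) = 7555*(-3 - 9/10) = 7555*(-39/10) = -58929/2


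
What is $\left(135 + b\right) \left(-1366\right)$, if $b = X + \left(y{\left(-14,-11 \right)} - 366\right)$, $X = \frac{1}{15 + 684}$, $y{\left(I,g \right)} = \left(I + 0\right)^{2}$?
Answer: $\frac{33417824}{699} \approx 47808.0$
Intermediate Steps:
$y{\left(I,g \right)} = I^{2}$
$X = \frac{1}{699} \approx 0.0014306$
$b = - \frac{118829}{699}$ ($b = \frac{1}{699} + \left(\left(-14\right)^{2} - 366\right) = \frac{1}{699} + \left(196 - 366\right) = \frac{1}{699} - 170 = - \frac{118829}{699} \approx -170.0$)
$\left(135 + b\right) \left(-1366\right) = \left(135 - \frac{118829}{699}\right) \left(-1366\right) = \left(- \frac{24464}{699}\right) \left(-1366\right) = \frac{33417824}{699}$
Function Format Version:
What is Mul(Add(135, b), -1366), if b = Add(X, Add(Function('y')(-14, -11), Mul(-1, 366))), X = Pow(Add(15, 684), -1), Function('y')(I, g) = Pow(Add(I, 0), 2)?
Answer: Rational(33417824, 699) ≈ 47808.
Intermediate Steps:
Function('y')(I, g) = Pow(I, 2)
X = Rational(1, 699) (X = Pow(699, -1) = Rational(1, 699) ≈ 0.0014306)
b = Rational(-118829, 699) (b = Add(Rational(1, 699), Add(Pow(-14, 2), Mul(-1, 366))) = Add(Rational(1, 699), Add(196, -366)) = Add(Rational(1, 699), -170) = Rational(-118829, 699) ≈ -170.00)
Mul(Add(135, b), -1366) = Mul(Add(135, Rational(-118829, 699)), -1366) = Mul(Rational(-24464, 699), -1366) = Rational(33417824, 699)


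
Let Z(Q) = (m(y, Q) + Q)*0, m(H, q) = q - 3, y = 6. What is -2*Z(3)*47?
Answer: 0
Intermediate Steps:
m(H, q) = -3 + q
Z(Q) = 0 (Z(Q) = ((-3 + Q) + Q)*0 = (-3 + 2*Q)*0 = 0)
-2*Z(3)*47 = -2*0*47 = 0*47 = 0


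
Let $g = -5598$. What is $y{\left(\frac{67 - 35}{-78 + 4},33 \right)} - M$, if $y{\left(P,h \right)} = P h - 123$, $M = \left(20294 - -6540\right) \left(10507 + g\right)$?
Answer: $- \frac{4873945001}{37} \approx -1.3173 \cdot 10^{8}$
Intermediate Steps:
$M = 131728106$ ($M = \left(20294 - -6540\right) \left(10507 - 5598\right) = \left(20294 + 6540\right) 4909 = 26834 \cdot 4909 = 131728106$)
$y{\left(P,h \right)} = -123 + P h$
$y{\left(\frac{67 - 35}{-78 + 4},33 \right)} - M = \left(-123 + \frac{67 - 35}{-78 + 4} \cdot 33\right) - 131728106 = \left(-123 + \frac{32}{-74} \cdot 33\right) - 131728106 = \left(-123 + 32 \left(- \frac{1}{74}\right) 33\right) - 131728106 = \left(-123 - \frac{528}{37}\right) - 131728106 = - \frac{5079}{37} - 131728106 = - \frac{4873945001}{37}$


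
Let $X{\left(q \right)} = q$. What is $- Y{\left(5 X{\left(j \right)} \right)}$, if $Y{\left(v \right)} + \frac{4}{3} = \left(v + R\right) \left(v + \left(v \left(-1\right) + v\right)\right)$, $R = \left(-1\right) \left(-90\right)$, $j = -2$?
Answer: $\frac{2404}{3} \approx 801.33$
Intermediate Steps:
$R = 90$
$Y{\left(v \right)} = - \frac{4}{3} + v \left(90 + v\right)$ ($Y{\left(v \right)} = - \frac{4}{3} + \left(v + 90\right) \left(v + \left(v \left(-1\right) + v\right)\right) = - \frac{4}{3} + \left(90 + v\right) \left(v + \left(- v + v\right)\right) = - \frac{4}{3} + \left(90 + v\right) \left(v + 0\right) = - \frac{4}{3} + \left(90 + v\right) v = - \frac{4}{3} + v \left(90 + v\right)$)
$- Y{\left(5 X{\left(j \right)} \right)} = - (- \frac{4}{3} + \left(5 \left(-2\right)\right)^{2} + 90 \cdot 5 \left(-2\right)) = - (- \frac{4}{3} + \left(-10\right)^{2} + 90 \left(-10\right)) = - (- \frac{4}{3} + 100 - 900) = \left(-1\right) \left(- \frac{2404}{3}\right) = \frac{2404}{3}$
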